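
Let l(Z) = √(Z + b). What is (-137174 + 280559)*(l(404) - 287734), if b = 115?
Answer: -41256739590 + 143385*√519 ≈ -4.1253e+10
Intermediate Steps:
l(Z) = √(115 + Z) (l(Z) = √(Z + 115) = √(115 + Z))
(-137174 + 280559)*(l(404) - 287734) = (-137174 + 280559)*(√(115 + 404) - 287734) = 143385*(√519 - 287734) = 143385*(-287734 + √519) = -41256739590 + 143385*√519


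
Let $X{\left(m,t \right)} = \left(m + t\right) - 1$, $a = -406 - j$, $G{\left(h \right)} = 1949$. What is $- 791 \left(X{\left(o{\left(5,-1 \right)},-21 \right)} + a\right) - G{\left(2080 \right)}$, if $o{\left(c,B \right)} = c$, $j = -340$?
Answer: $63704$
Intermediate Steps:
$a = -66$ ($a = -406 - -340 = -406 + 340 = -66$)
$X{\left(m,t \right)} = -1 + m + t$
$- 791 \left(X{\left(o{\left(5,-1 \right)},-21 \right)} + a\right) - G{\left(2080 \right)} = - 791 \left(\left(-1 + 5 - 21\right) - 66\right) - 1949 = - 791 \left(-17 - 66\right) - 1949 = \left(-791\right) \left(-83\right) - 1949 = 65653 - 1949 = 63704$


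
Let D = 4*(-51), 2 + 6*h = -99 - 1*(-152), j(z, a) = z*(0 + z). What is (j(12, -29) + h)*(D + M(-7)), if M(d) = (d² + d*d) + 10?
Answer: -14640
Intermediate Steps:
j(z, a) = z² (j(z, a) = z*z = z²)
h = 17/2 (h = -⅓ + (-99 - 1*(-152))/6 = -⅓ + (-99 + 152)/6 = -⅓ + (⅙)*53 = -⅓ + 53/6 = 17/2 ≈ 8.5000)
M(d) = 10 + 2*d² (M(d) = (d² + d²) + 10 = 2*d² + 10 = 10 + 2*d²)
D = -204
(j(12, -29) + h)*(D + M(-7)) = (12² + 17/2)*(-204 + (10 + 2*(-7)²)) = (144 + 17/2)*(-204 + (10 + 2*49)) = 305*(-204 + (10 + 98))/2 = 305*(-204 + 108)/2 = (305/2)*(-96) = -14640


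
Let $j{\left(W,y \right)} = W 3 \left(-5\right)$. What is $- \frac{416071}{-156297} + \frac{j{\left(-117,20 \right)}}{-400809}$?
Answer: $\frac{55496900068}{20881748091} \approx 2.6577$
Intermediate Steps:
$j{\left(W,y \right)} = - 15 W$ ($j{\left(W,y \right)} = 3 W \left(-5\right) = - 15 W$)
$- \frac{416071}{-156297} + \frac{j{\left(-117,20 \right)}}{-400809} = - \frac{416071}{-156297} + \frac{\left(-15\right) \left(-117\right)}{-400809} = \left(-416071\right) \left(- \frac{1}{156297}\right) + 1755 \left(- \frac{1}{400809}\right) = \frac{416071}{156297} - \frac{585}{133603} = \frac{55496900068}{20881748091}$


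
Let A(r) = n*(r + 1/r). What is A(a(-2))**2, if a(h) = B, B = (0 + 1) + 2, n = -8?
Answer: 6400/9 ≈ 711.11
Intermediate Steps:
B = 3 (B = 1 + 2 = 3)
a(h) = 3
A(r) = -8*r - 8/r (A(r) = -8*(r + 1/r) = -8*r - 8/r)
A(a(-2))**2 = (-8*3 - 8/3)**2 = (-24 - 8*1/3)**2 = (-24 - 8/3)**2 = (-80/3)**2 = 6400/9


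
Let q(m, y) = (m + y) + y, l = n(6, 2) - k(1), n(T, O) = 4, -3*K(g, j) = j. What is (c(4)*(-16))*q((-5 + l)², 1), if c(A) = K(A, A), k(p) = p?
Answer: 128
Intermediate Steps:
K(g, j) = -j/3
c(A) = -A/3
l = 3 (l = 4 - 1*1 = 4 - 1 = 3)
q(m, y) = m + 2*y
(c(4)*(-16))*q((-5 + l)², 1) = (-⅓*4*(-16))*((-5 + 3)² + 2*1) = (-4/3*(-16))*((-2)² + 2) = 64*(4 + 2)/3 = (64/3)*6 = 128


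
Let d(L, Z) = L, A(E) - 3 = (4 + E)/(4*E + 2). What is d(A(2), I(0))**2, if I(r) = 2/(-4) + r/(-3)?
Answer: 324/25 ≈ 12.960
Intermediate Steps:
A(E) = 3 + (4 + E)/(2 + 4*E) (A(E) = 3 + (4 + E)/(4*E + 2) = 3 + (4 + E)/(2 + 4*E))
I(r) = -1/2 - r/3 (I(r) = 2*(-1/4) + r*(-1/3) = -1/2 - r/3)
d(A(2), I(0))**2 = ((10 + 13*2)/(2*(1 + 2*2)))**2 = ((10 + 26)/(2*(1 + 4)))**2 = ((1/2)*36/5)**2 = ((1/2)*(1/5)*36)**2 = (18/5)**2 = 324/25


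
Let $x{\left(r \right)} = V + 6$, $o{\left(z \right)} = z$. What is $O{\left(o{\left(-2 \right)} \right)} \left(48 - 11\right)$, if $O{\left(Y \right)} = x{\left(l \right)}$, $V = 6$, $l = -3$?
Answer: $444$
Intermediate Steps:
$x{\left(r \right)} = 12$ ($x{\left(r \right)} = 6 + 6 = 12$)
$O{\left(Y \right)} = 12$
$O{\left(o{\left(-2 \right)} \right)} \left(48 - 11\right) = 12 \left(48 - 11\right) = 12 \cdot 37 = 444$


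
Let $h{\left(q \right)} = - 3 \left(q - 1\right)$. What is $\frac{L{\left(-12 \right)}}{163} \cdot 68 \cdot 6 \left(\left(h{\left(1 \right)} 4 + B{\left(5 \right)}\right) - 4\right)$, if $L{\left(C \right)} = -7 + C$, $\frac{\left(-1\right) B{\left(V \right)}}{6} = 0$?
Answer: $\frac{31008}{163} \approx 190.23$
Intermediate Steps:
$h{\left(q \right)} = 3 - 3 q$ ($h{\left(q \right)} = - 3 \left(-1 + q\right) = 3 - 3 q$)
$B{\left(V \right)} = 0$ ($B{\left(V \right)} = \left(-6\right) 0 = 0$)
$\frac{L{\left(-12 \right)}}{163} \cdot 68 \cdot 6 \left(\left(h{\left(1 \right)} 4 + B{\left(5 \right)}\right) - 4\right) = \frac{-7 - 12}{163} \cdot 68 \cdot 6 \left(\left(\left(3 - 3\right) 4 + 0\right) - 4\right) = \left(-19\right) \frac{1}{163} \cdot 68 \cdot 6 \left(\left(\left(3 - 3\right) 4 + 0\right) - 4\right) = \left(- \frac{19}{163}\right) 68 \cdot 6 \left(\left(0 \cdot 4 + 0\right) - 4\right) = - \frac{1292 \cdot 6 \left(\left(0 + 0\right) - 4\right)}{163} = - \frac{1292 \cdot 6 \left(0 - 4\right)}{163} = - \frac{1292 \cdot 6 \left(-4\right)}{163} = \left(- \frac{1292}{163}\right) \left(-24\right) = \frac{31008}{163}$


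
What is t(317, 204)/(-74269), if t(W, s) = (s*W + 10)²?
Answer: -4183243684/74269 ≈ -56326.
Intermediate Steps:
t(W, s) = (10 + W*s)² (t(W, s) = (W*s + 10)² = (10 + W*s)²)
t(317, 204)/(-74269) = (10 + 317*204)²/(-74269) = (10 + 64668)²*(-1/74269) = 64678²*(-1/74269) = 4183243684*(-1/74269) = -4183243684/74269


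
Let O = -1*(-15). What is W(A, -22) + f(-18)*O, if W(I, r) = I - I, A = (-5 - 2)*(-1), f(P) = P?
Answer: -270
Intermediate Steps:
A = 7 (A = -7*(-1) = 7)
W(I, r) = 0
O = 15
W(A, -22) + f(-18)*O = 0 - 18*15 = 0 - 270 = -270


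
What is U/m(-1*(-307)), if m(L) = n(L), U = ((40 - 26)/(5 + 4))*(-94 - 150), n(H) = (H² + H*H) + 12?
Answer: -244/121185 ≈ -0.0020135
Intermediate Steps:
n(H) = 12 + 2*H² (n(H) = (H² + H²) + 12 = 2*H² + 12 = 12 + 2*H²)
U = -3416/9 (U = (14/9)*(-244) = -3416/9 ≈ -379.56)
m(L) = 12 + 2*L²
U/m(-1*(-307)) = -3416/(9*(12 + 2*(-1*(-307))²)) = -3416/(9*(12 + 2*307²)) = -3416/(9*(12 + 2*94249)) = -3416/(9*(12 + 188498)) = -3416/9/188510 = -3416/9*1/188510 = -244/121185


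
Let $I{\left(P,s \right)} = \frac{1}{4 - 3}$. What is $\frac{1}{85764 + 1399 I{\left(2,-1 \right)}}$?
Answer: $\frac{1}{87163} \approx 1.1473 \cdot 10^{-5}$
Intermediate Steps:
$I{\left(P,s \right)} = 1$ ($I{\left(P,s \right)} = 1^{-1} = 1$)
$\frac{1}{85764 + 1399 I{\left(2,-1 \right)}} = \frac{1}{85764 + 1399 \cdot 1} = \frac{1}{85764 + 1399} = \frac{1}{87163}$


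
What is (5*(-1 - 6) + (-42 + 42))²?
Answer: 1225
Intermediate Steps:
(5*(-1 - 6) + (-42 + 42))² = (5*(-7) + 0)² = (-35 + 0)² = (-35)² = 1225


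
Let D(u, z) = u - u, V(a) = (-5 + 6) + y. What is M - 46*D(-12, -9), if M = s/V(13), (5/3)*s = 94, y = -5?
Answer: -141/10 ≈ -14.100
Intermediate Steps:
V(a) = -4 (V(a) = (-5 + 6) - 5 = 1 - 5 = -4)
s = 282/5 (s = (⅗)*94 = 282/5 ≈ 56.400)
D(u, z) = 0
M = -141/10 (M = (282/5)/(-4) = (282/5)*(-¼) = -141/10 ≈ -14.100)
M - 46*D(-12, -9) = -141/10 - 46*0 = -141/10 + 0 = -141/10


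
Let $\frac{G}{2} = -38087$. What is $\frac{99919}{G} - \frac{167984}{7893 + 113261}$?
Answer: $- \frac{12450799871}{4614392398} \approx -2.6983$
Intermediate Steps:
$G = -76174$ ($G = 2 \left(-38087\right) = -76174$)
$\frac{99919}{G} - \frac{167984}{7893 + 113261} = \frac{99919}{-76174} - \frac{167984}{7893 + 113261} = 99919 \left(- \frac{1}{76174}\right) - \frac{167984}{121154} = - \frac{99919}{76174} - \frac{83992}{60577} = - \frac{12450799871}{4614392398}$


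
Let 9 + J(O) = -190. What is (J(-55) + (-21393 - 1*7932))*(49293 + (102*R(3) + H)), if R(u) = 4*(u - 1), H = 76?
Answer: -1481661940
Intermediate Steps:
J(O) = -199 (J(O) = -9 - 190 = -199)
R(u) = -4 + 4*u (R(u) = 4*(-1 + u) = -4 + 4*u)
(J(-55) + (-21393 - 1*7932))*(49293 + (102*R(3) + H)) = (-199 + (-21393 - 1*7932))*(49293 + (102*(-4 + 4*3) + 76)) = (-199 + (-21393 - 7932))*(49293 + (102*(-4 + 12) + 76)) = (-199 - 29325)*(49293 + (102*8 + 76)) = -29524*(49293 + (816 + 76)) = -29524*(49293 + 892) = -29524*50185 = -1481661940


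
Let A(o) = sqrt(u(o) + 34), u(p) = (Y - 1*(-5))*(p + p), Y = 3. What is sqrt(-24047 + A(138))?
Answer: sqrt(-24047 + sqrt(2242)) ≈ 154.92*I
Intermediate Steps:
u(p) = 16*p (u(p) = (3 - 1*(-5))*(p + p) = (3 + 5)*(2*p) = 8*(2*p) = 16*p)
A(o) = sqrt(34 + 16*o) (A(o) = sqrt(16*o + 34) = sqrt(34 + 16*o))
sqrt(-24047 + A(138)) = sqrt(-24047 + sqrt(34 + 16*138)) = sqrt(-24047 + sqrt(34 + 2208)) = sqrt(-24047 + sqrt(2242))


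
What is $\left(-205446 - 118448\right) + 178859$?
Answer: $-145035$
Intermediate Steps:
$\left(-205446 - 118448\right) + 178859 = -323894 + 178859 = -145035$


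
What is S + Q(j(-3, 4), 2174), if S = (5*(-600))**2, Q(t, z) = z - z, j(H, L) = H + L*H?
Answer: 9000000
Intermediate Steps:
j(H, L) = H + H*L
Q(t, z) = 0
S = 9000000 (S = (-3000)**2 = 9000000)
S + Q(j(-3, 4), 2174) = 9000000 + 0 = 9000000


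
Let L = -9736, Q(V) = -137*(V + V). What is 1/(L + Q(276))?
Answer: -1/85360 ≈ -1.1715e-5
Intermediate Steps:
Q(V) = -274*V
1/(L + Q(276)) = 1/(-9736 - 274*276) = 1/(-9736 - 75624) = 1/(-85360) = -1/85360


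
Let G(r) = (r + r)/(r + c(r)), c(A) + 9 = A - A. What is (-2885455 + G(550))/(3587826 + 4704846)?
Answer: -1561030055/4486335552 ≈ -0.34795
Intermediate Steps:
c(A) = -9 (c(A) = -9 + (A - A) = -9 + 0 = -9)
G(r) = 2*r/(-9 + r) (G(r) = (r + r)/(r - 9) = (2*r)/(-9 + r) = 2*r/(-9 + r))
(-2885455 + G(550))/(3587826 + 4704846) = (-2885455 + 2*550/(-9 + 550))/(3587826 + 4704846) = (-2885455 + 2*550/541)/8292672 = (-2885455 + 2*550*(1/541))*(1/8292672) = (-2885455 + 1100/541)*(1/8292672) = -1561030055/541*1/8292672 = -1561030055/4486335552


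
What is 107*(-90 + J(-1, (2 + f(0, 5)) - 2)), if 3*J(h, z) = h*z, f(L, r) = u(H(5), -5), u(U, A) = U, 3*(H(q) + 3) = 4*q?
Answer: -87847/9 ≈ -9760.8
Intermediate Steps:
H(q) = -3 + 4*q/3 (H(q) = -3 + (4*q)/3 = -3 + 4*q/3)
f(L, r) = 11/3 (f(L, r) = -3 + (4/3)*5 = -3 + 20/3 = 11/3)
J(h, z) = h*z/3 (J(h, z) = (h*z)/3 = h*z/3)
107*(-90 + J(-1, (2 + f(0, 5)) - 2)) = 107*(-90 + (⅓)*(-1)*((2 + 11/3) - 2)) = 107*(-90 + (⅓)*(-1)*(17/3 - 2)) = 107*(-90 + (⅓)*(-1)*(11/3)) = 107*(-90 - 11/9) = 107*(-821/9) = -87847/9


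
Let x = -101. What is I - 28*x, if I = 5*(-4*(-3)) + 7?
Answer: 2895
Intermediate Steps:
I = 67 (I = 5*12 + 7 = 60 + 7 = 67)
I - 28*x = 67 - 28*(-101) = 67 + 2828 = 2895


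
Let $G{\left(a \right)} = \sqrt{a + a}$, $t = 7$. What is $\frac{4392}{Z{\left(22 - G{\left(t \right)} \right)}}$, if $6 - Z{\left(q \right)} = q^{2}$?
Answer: $- \frac{135054}{13435} - \frac{12078 \sqrt{14}}{13435} \approx -13.416$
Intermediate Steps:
$G{\left(a \right)} = \sqrt{2} \sqrt{a}$ ($G{\left(a \right)} = \sqrt{2 a} = \sqrt{2} \sqrt{a}$)
$Z{\left(q \right)} = 6 - q^{2}$
$\frac{4392}{Z{\left(22 - G{\left(t \right)} \right)}} = \frac{4392}{6 - \left(22 - \sqrt{2} \sqrt{7}\right)^{2}} = \frac{4392}{6 - \left(22 - \sqrt{14}\right)^{2}}$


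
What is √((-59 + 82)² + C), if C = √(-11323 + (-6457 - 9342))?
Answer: √(529 + I*√27122) ≈ 23.271 + 3.5385*I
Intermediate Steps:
C = I*√27122 (C = √(-11323 - 15799) = √(-27122) = I*√27122 ≈ 164.69*I)
√((-59 + 82)² + C) = √((-59 + 82)² + I*√27122) = √(23² + I*√27122) = √(529 + I*√27122)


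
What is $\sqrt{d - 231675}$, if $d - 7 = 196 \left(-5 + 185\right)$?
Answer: $2 i \sqrt{49097} \approx 443.16 i$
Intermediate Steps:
$d = 35287$ ($d = 7 + 196 \left(-5 + 185\right) = 7 + 196 \cdot 180 = 7 + 35280 = 35287$)
$\sqrt{d - 231675} = \sqrt{35287 - 231675} = \sqrt{-196388} = 2 i \sqrt{49097}$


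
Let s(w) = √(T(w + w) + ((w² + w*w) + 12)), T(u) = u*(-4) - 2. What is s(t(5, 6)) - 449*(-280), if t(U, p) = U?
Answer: 125720 + 2*√5 ≈ 1.2572e+5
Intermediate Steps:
T(u) = -2 - 4*u (T(u) = -4*u - 2 = -2 - 4*u)
s(w) = √(10 - 8*w + 2*w²) (s(w) = √((-2 - 4*(w + w)) + ((w² + w*w) + 12)) = √((-2 - 8*w) + ((w² + w²) + 12)) = √((-2 - 8*w) + (2*w² + 12)) = √((-2 - 8*w) + (12 + 2*w²)) = √(10 - 8*w + 2*w²))
s(t(5, 6)) - 449*(-280) = √(10 - 8*5 + 2*5²) - 449*(-280) = √(10 - 40 + 2*25) + 125720 = √(10 - 40 + 50) + 125720 = √20 + 125720 = 2*√5 + 125720 = 125720 + 2*√5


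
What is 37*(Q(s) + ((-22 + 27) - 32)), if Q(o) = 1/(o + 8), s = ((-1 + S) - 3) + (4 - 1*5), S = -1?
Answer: -1961/2 ≈ -980.50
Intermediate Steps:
s = -6 (s = ((-1 - 1) - 3) + (4 - 1*5) = (-2 - 3) + (4 - 5) = -5 - 1 = -6)
Q(o) = 1/(8 + o)
37*(Q(s) + ((-22 + 27) - 32)) = 37*(1/(8 - 6) + ((-22 + 27) - 32)) = 37*(1/2 + (5 - 32)) = 37*(½ - 27) = 37*(-53/2) = -1961/2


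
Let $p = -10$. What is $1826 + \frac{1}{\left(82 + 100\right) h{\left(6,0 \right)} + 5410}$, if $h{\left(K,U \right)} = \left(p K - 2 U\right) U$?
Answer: $\frac{9878661}{5410} \approx 1826.0$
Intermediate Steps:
$h{\left(K,U \right)} = U \left(- 10 K - 2 U\right)$ ($h{\left(K,U \right)} = \left(- 10 K - 2 U\right) U = U \left(- 10 K - 2 U\right)$)
$1826 + \frac{1}{\left(82 + 100\right) h{\left(6,0 \right)} + 5410} = 1826 + \frac{1}{\left(82 + 100\right) 2 \cdot 0 \left(\left(-1\right) 0 - 30\right) + 5410} = 1826 + \frac{1}{182 \cdot 2 \cdot 0 \left(0 - 30\right) + 5410} = 1826 + \frac{1}{182 \cdot 2 \cdot 0 \left(-30\right) + 5410} = 1826 + \frac{1}{182 \cdot 0 + 5410} = 1826 + \frac{1}{0 + 5410} = 1826 + \frac{1}{5410} = \frac{9878661}{5410}$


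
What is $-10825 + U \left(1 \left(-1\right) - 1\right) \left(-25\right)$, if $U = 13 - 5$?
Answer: $-10425$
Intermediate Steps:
$U = 8$
$-10825 + U \left(1 \left(-1\right) - 1\right) \left(-25\right) = -10825 + 8 \left(1 \left(-1\right) - 1\right) \left(-25\right) = -10825 + 8 \left(-1 - 1\right) \left(-25\right) = -10825 + 8 \left(-2\right) \left(-25\right) = -10825 - -400 = -10825 + 400 = -10425$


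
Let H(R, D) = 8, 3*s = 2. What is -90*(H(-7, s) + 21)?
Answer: -2610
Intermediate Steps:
s = 2/3 (s = (1/3)*2 = 2/3 ≈ 0.66667)
-90*(H(-7, s) + 21) = -90*(8 + 21) = -90*29 = -2610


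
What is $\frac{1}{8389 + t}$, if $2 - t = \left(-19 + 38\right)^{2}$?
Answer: $\frac{1}{8030} \approx 0.00012453$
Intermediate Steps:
$t = -359$ ($t = 2 - \left(-19 + 38\right)^{2} = 2 - 19^{2} = 2 - 361 = -359$)
$\frac{1}{8389 + t} = \frac{1}{8389 - 359} = \frac{1}{8030}$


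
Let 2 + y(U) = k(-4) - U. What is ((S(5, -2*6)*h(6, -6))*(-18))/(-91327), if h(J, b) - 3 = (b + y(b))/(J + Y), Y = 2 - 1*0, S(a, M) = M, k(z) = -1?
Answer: -567/91327 ≈ -0.0062085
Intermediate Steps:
y(U) = -3 - U (y(U) = -2 + (-1 - U) = -3 - U)
Y = 2 (Y = 2 + 0 = 2)
h(J, b) = 3 - 3/(2 + J) (h(J, b) = 3 + (b + (-3 - b))/(J + 2) = 3 - 3/(2 + J))
((S(5, -2*6)*h(6, -6))*(-18))/(-91327) = (((-2*6)*(3*(1 + 6)/(2 + 6)))*(-18))/(-91327) = (-36*7/8*(-18))*(-1/91327) = (-12*21/8*(-18))*(-1/91327) = -63/2*(-18)*(-1/91327) = 567*(-1/91327) = -567/91327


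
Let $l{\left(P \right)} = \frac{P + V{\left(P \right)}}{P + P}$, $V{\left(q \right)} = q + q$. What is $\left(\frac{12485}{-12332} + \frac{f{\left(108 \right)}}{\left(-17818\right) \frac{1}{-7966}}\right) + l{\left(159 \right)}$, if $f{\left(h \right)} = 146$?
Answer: $\frac{7224849793}{109865788} \approx 65.761$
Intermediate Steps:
$V{\left(q \right)} = 2 q$
$l{\left(P \right)} = \frac{3}{2}$ ($l{\left(P \right)} = \frac{P + 2 P}{P + P} = \frac{3 P}{2 P} = 3 P \frac{1}{2 P} = \frac{3}{2}$)
$\left(\frac{12485}{-12332} + \frac{f{\left(108 \right)}}{\left(-17818\right) \frac{1}{-7966}}\right) + l{\left(159 \right)} = \left(\frac{12485}{-12332} + \frac{146}{\left(-17818\right) \frac{1}{-7966}}\right) + \frac{3}{2} = \left(12485 \left(- \frac{1}{12332}\right) + \frac{146}{\left(-17818\right) \left(- \frac{1}{7966}\right)}\right) + \frac{3}{2} = \left(- \frac{12485}{12332} + \frac{146}{\frac{8909}{3983}}\right) + \frac{3}{2} = \left(- \frac{12485}{12332} + 146 \cdot \frac{3983}{8909}\right) + \frac{3}{2} = \left(- \frac{12485}{12332} + \frac{581518}{8909}\right) + \frac{3}{2} = \frac{7060051111}{109865788} + \frac{3}{2} = \frac{7224849793}{109865788}$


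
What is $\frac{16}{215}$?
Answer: $\frac{16}{215} \approx 0.074419$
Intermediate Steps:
$\frac{16}{215}$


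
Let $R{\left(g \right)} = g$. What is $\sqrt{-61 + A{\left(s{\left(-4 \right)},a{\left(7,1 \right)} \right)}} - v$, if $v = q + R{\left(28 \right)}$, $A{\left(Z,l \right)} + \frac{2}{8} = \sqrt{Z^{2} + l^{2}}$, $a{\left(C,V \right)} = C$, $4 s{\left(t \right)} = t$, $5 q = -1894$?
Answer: $\frac{1754}{5} + \frac{\sqrt{-245 + 20 \sqrt{2}}}{2} \approx 350.8 + 7.3606 i$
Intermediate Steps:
$q = - \frac{1894}{5}$ ($q = \frac{1}{5} \left(-1894\right) = - \frac{1894}{5} \approx -378.8$)
$s{\left(t \right)} = \frac{t}{4}$
$A{\left(Z,l \right)} = - \frac{1}{4} + \sqrt{Z^{2} + l^{2}}$
$v = - \frac{1754}{5}$ ($v = - \frac{1894}{5} + 28 = - \frac{1754}{5} \approx -350.8$)
$\sqrt{-61 + A{\left(s{\left(-4 \right)},a{\left(7,1 \right)} \right)}} - v = \sqrt{-61 - \left(\frac{1}{4} - \sqrt{\left(\frac{1}{4} \left(-4\right)\right)^{2} + 7^{2}}\right)} - - \frac{1754}{5} = \sqrt{-61 - \left(\frac{1}{4} - \sqrt{\left(-1\right)^{2} + 49}\right)} + \frac{1754}{5} = \sqrt{-61 - \left(\frac{1}{4} - \sqrt{1 + 49}\right)} + \frac{1754}{5} = \sqrt{-61 - \left(\frac{1}{4} - \sqrt{50}\right)} + \frac{1754}{5} = \sqrt{-61 - \left(\frac{1}{4} - 5 \sqrt{2}\right)} + \frac{1754}{5} = \sqrt{- \frac{245}{4} + 5 \sqrt{2}} + \frac{1754}{5} = \frac{1754}{5} + \sqrt{- \frac{245}{4} + 5 \sqrt{2}}$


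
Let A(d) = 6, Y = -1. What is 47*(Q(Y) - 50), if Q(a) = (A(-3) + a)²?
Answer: -1175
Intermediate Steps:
Q(a) = (6 + a)²
47*(Q(Y) - 50) = 47*((6 - 1)² - 50) = 47*(5² - 50) = 47*(25 - 50) = 47*(-25) = -1175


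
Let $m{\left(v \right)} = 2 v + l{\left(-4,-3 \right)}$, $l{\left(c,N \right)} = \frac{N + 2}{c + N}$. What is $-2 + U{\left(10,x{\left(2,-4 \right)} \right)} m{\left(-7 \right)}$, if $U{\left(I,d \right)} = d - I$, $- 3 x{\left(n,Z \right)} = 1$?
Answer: $\frac{2965}{21} \approx 141.19$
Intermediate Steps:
$x{\left(n,Z \right)} = - \frac{1}{3}$ ($x{\left(n,Z \right)} = \left(- \frac{1}{3}\right) 1 = - \frac{1}{3}$)
$l{\left(c,N \right)} = \frac{2 + N}{N + c}$
$m{\left(v \right)} = \frac{1}{7} + 2 v$ ($m{\left(v \right)} = 2 v + \frac{2 - 3}{-3 - 4} = 2 v + \frac{1}{-7} \left(-1\right) = 2 v - - \frac{1}{7} = 2 v + \frac{1}{7} = \frac{1}{7} + 2 v$)
$-2 + U{\left(10,x{\left(2,-4 \right)} \right)} m{\left(-7 \right)} = -2 + \left(- \frac{1}{3} - 10\right) \left(\frac{1}{7} + 2 \left(-7\right)\right) = -2 + \left(- \frac{1}{3} - 10\right) \left(\frac{1}{7} - 14\right) = -2 - - \frac{3007}{21} = -2 + \frac{3007}{21} = \frac{2965}{21}$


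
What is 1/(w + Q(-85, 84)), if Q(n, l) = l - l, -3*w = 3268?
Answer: -3/3268 ≈ -0.00091799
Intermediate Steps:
w = -3268/3 (w = -⅓*3268 = -3268/3 ≈ -1089.3)
Q(n, l) = 0
1/(w + Q(-85, 84)) = 1/(-3268/3 + 0) = 1/(-3268/3) = -3/3268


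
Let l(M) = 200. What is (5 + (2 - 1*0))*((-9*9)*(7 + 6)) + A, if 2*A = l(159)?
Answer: -7271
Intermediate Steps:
A = 100 (A = (1/2)*200 = 100)
(5 + (2 - 1*0))*((-9*9)*(7 + 6)) + A = (5 + (2 - 1*0))*((-9*9)*(7 + 6)) + 100 = (5 + (2 + 0))*(-81*13) + 100 = (5 + 2)*(-1053) + 100 = 7*(-1053) + 100 = -7371 + 100 = -7271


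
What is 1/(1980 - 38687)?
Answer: -1/36707 ≈ -2.7243e-5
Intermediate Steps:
1/(1980 - 38687) = 1/(-36707) = -1/36707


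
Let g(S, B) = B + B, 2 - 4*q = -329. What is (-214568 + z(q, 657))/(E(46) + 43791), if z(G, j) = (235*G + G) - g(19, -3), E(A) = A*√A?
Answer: -8540690103/1917554345 + 8971518*√46/1917554345 ≈ -4.4222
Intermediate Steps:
E(A) = A^(3/2)
q = 331/4 (q = ½ - ¼*(-329) = ½ + 329/4 = 331/4 ≈ 82.750)
g(S, B) = 2*B
z(G, j) = 6 + 236*G (z(G, j) = (235*G + G) - 2*(-3) = 236*G - 1*(-6) = 236*G + 6 = 6 + 236*G)
(-214568 + z(q, 657))/(E(46) + 43791) = (-214568 + (6 + 236*(331/4)))/(46^(3/2) + 43791) = (-214568 + (6 + 19529))/(46*√46 + 43791) = (-214568 + 19535)/(43791 + 46*√46) = -195033/(43791 + 46*√46)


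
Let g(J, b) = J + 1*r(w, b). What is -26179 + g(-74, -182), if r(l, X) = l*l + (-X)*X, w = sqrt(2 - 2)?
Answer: -59377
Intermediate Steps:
w = 0 (w = sqrt(0) = 0)
r(l, X) = l**2 - X**2
g(J, b) = J - b**2 (g(J, b) = J + 1*(0**2 - b**2) = J + 1*(0 - b**2) = J + 1*(-b**2) = J - b**2)
-26179 + g(-74, -182) = -26179 + (-74 - 1*(-182)**2) = -26179 + (-74 - 1*33124) = -26179 + (-74 - 33124) = -26179 - 33198 = -59377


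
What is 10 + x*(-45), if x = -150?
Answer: 6760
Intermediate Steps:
10 + x*(-45) = 10 - 150*(-45) = 10 + 6750 = 6760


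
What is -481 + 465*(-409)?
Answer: -190666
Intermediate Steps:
-481 + 465*(-409) = -481 - 190185 = -190666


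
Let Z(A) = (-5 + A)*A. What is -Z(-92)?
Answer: -8924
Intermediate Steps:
Z(A) = A*(-5 + A)
-Z(-92) = -(-92)*(-5 - 92) = -(-92)*(-97) = -1*8924 = -8924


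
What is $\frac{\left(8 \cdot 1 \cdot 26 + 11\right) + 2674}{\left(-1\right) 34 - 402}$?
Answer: $- \frac{2893}{436} \approx -6.6353$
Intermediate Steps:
$\frac{\left(8 \cdot 1 \cdot 26 + 11\right) + 2674}{\left(-1\right) 34 - 402} = \frac{\left(8 \cdot 26 + 11\right) + 2674}{-34 - 402} = \frac{\left(208 + 11\right) + 2674}{-436} = \left(219 + 2674\right) \left(- \frac{1}{436}\right) = 2893 \left(- \frac{1}{436}\right) = - \frac{2893}{436}$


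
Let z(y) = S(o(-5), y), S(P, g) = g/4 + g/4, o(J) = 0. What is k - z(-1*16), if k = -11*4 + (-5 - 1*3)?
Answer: -44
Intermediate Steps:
S(P, g) = g/2 (S(P, g) = g*(1/4) + g*(1/4) = g/4 + g/4 = g/2)
z(y) = y/2
k = -52 (k = -44 + (-5 - 3) = -44 - 8 = -52)
k - z(-1*16) = -52 - (-1*16)/2 = -52 - (-16)/2 = -52 - 1*(-8) = -52 + 8 = -44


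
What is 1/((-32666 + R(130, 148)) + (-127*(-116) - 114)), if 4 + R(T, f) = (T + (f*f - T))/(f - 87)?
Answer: -61/1079268 ≈ -5.6520e-5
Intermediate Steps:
R(T, f) = -4 + f²/(-87 + f) (R(T, f) = -4 + (T + (f*f - T))/(f - 87) = -4 + (T + (f² - T))/(-87 + f) = -4 + f²/(-87 + f))
1/((-32666 + R(130, 148)) + (-127*(-116) - 114)) = 1/((-32666 + (348 + 148² - 4*148)/(-87 + 148)) + (-127*(-116) - 114)) = 1/((-32666 + (348 + 21904 - 592)/61) + (14732 - 114)) = 1/((-32666 + (1/61)*21660) + 14618) = 1/((-32666 + 21660/61) + 14618) = 1/(-1970966/61 + 14618) = 1/(-1079268/61) = -61/1079268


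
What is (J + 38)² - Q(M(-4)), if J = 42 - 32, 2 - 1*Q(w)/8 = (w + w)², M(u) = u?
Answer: 2800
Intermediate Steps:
Q(w) = 16 - 32*w² (Q(w) = 16 - 8*(w + w)² = 16 - 8*4*w² = 16 - 32*w²)
J = 10
(J + 38)² - Q(M(-4)) = (10 + 38)² - (16 - 32*(-4)²) = 48² - (16 - 32*16) = 2304 - (16 - 512) = 2304 - 1*(-496) = 2304 + 496 = 2800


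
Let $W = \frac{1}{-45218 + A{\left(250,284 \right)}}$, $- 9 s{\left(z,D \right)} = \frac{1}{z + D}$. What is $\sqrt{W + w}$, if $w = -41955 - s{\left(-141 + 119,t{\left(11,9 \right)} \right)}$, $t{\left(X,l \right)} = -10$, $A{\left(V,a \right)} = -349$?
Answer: $\frac{i \sqrt{619472597163490}}{121512} \approx 204.83 i$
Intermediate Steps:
$s{\left(z,D \right)} = - \frac{1}{9 \left(D + z\right)}$ ($s{\left(z,D \right)} = - \frac{1}{9 \left(z + D\right)} = - \frac{1}{9 \left(D + z\right)}$)
$w = - \frac{12083041}{288}$ ($w = -41955 - - \frac{1}{9 \left(-10\right) + 9 \left(-141 + 119\right)} = -41955 - - \frac{1}{-90 + 9 \left(-22\right)} = -41955 - - \frac{1}{-90 - 198} = -41955 - - \frac{1}{-288} = -41955 - \left(-1\right) \left(- \frac{1}{288}\right) = -41955 - \frac{1}{288} = - \frac{12083041}{288} \approx -41955.0$)
$W = - \frac{1}{45567}$ ($W = \frac{1}{-45218 - 349} = \frac{1}{-45567} = - \frac{1}{45567} \approx -2.1946 \cdot 10^{-5}$)
$\sqrt{W + w} = \sqrt{- \frac{1}{45567} - \frac{12083041}{288}} = \sqrt{- \frac{61176436615}{1458144}} = \frac{i \sqrt{619472597163490}}{121512}$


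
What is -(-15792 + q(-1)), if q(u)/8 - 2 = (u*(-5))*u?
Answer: 15816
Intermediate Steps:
q(u) = 16 - 40*u² (q(u) = 16 + 8*((u*(-5))*u) = 16 + 8*((-5*u)*u) = 16 + 8*(-5*u²) = 16 - 40*u²)
-(-15792 + q(-1)) = -(-15792 + (16 - 40*(-1)²)) = -(-15792 + (16 - 40*1)) = -(-15792 + (16 - 40)) = -(-15792 - 24) = -1*(-15816) = 15816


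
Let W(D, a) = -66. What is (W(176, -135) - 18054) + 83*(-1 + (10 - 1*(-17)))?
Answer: -15962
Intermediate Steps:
(W(176, -135) - 18054) + 83*(-1 + (10 - 1*(-17))) = (-66 - 18054) + 83*(-1 + (10 - 1*(-17))) = -18120 + 83*(-1 + (10 + 17)) = -18120 + 83*(-1 + 27) = -18120 + 83*26 = -18120 + 2158 = -15962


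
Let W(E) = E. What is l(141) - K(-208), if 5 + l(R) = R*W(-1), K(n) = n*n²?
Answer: 8998766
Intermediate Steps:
K(n) = n³
l(R) = -5 - R (l(R) = -5 + R*(-1) = -5 - R)
l(141) - K(-208) = (-5 - 1*141) - 1*(-208)³ = (-5 - 141) - 1*(-8998912) = -146 + 8998912 = 8998766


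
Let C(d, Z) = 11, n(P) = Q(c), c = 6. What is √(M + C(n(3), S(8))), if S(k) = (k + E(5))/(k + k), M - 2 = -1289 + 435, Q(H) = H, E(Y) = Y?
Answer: 29*I ≈ 29.0*I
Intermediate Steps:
n(P) = 6
M = -852 (M = 2 + (-1289 + 435) = 2 - 854 = -852)
S(k) = (5 + k)/(2*k) (S(k) = (k + 5)/(k + k) = (5 + k)/((2*k)) = (5 + k)*(1/(2*k)) = (5 + k)/(2*k))
√(M + C(n(3), S(8))) = √(-852 + 11) = √(-841) = 29*I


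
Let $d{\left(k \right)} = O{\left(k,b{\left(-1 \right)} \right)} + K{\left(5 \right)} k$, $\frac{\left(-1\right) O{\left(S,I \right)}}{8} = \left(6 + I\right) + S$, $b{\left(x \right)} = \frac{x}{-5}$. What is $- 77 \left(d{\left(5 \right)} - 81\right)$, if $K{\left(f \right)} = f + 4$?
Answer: $\frac{48356}{5} \approx 9671.2$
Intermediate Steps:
$K{\left(f \right)} = 4 + f$
$b{\left(x \right)} = - \frac{x}{5}$ ($b{\left(x \right)} = x \left(- \frac{1}{5}\right) = - \frac{x}{5}$)
$O{\left(S,I \right)} = -48 - 8 I - 8 S$ ($O{\left(S,I \right)} = - 8 \left(\left(6 + I\right) + S\right) = - 8 \left(6 + I + S\right) = -48 - 8 I - 8 S$)
$d{\left(k \right)} = - \frac{248}{5} + k$ ($d{\left(k \right)} = \left(-48 - 8 \left(\left(- \frac{1}{5}\right) \left(-1\right)\right) - 8 k\right) + \left(4 + 5\right) k = \left(-48 - \frac{8}{5} - 8 k\right) + 9 k = \left(- \frac{248}{5} - 8 k\right) + 9 k = - \frac{248}{5} + k$)
$- 77 \left(d{\left(5 \right)} - 81\right) = - 77 \left(\left(- \frac{248}{5} + 5\right) - 81\right) = - 77 \left(- \frac{223}{5} - 81\right) = \left(-77\right) \left(- \frac{628}{5}\right) = \frac{48356}{5}$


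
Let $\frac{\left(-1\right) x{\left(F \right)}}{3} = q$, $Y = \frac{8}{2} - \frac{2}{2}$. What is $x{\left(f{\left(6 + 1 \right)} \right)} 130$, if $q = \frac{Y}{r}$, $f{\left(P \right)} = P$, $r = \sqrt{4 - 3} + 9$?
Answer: $-117$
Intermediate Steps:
$r = 10$ ($r = \sqrt{1} + 9 = 1 + 9 = 10$)
$Y = 3$ ($Y = 8 \cdot \frac{1}{2} - 1 = 4 - 1 = 3$)
$q = \frac{3}{10} \approx 0.3$
$x{\left(F \right)} = - \frac{9}{10}$ ($x{\left(F \right)} = \left(-3\right) \frac{3}{10} = - \frac{9}{10}$)
$x{\left(f{\left(6 + 1 \right)} \right)} 130 = \left(- \frac{9}{10}\right) 130 = -117$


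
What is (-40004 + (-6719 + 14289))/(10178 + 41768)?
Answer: -16217/25973 ≈ -0.62438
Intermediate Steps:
(-40004 + (-6719 + 14289))/(10178 + 41768) = (-40004 + 7570)/51946 = -32434*1/51946 = -16217/25973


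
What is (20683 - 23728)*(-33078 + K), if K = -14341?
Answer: 144390855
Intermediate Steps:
(20683 - 23728)*(-33078 + K) = (20683 - 23728)*(-33078 - 14341) = -3045*(-47419) = 144390855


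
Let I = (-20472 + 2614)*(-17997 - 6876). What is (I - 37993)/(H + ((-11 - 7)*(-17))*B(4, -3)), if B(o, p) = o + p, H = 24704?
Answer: 444144041/25010 ≈ 17759.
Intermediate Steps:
I = 444182034 (I = -17858*(-24873) = 444182034)
(I - 37993)/(H + ((-11 - 7)*(-17))*B(4, -3)) = (444182034 - 37993)/(24704 + ((-11 - 7)*(-17))*(4 - 3)) = 444144041/(24704 - 18*(-17)*1) = 444144041/(24704 + 306*1) = 444144041/(24704 + 306) = 444144041/25010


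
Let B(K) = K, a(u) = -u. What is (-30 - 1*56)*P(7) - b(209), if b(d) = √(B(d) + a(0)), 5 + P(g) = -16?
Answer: 1806 - √209 ≈ 1791.5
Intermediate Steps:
P(g) = -21 (P(g) = -5 - 16 = -21)
b(d) = √d (b(d) = √(d - 1*0) = √(d + 0) = √d)
(-30 - 1*56)*P(7) - b(209) = (-30 - 1*56)*(-21) - √209 = (-30 - 56)*(-21) - √209 = -86*(-21) - √209 = 1806 - √209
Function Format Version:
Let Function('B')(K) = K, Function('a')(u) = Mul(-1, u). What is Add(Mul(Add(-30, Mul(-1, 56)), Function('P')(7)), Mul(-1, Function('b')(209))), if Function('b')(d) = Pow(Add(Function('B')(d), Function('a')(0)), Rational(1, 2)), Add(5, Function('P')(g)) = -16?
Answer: Add(1806, Mul(-1, Pow(209, Rational(1, 2)))) ≈ 1791.5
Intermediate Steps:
Function('P')(g) = -21 (Function('P')(g) = Add(-5, -16) = -21)
Function('b')(d) = Pow(d, Rational(1, 2)) (Function('b')(d) = Pow(Add(d, Mul(-1, 0)), Rational(1, 2)) = Pow(Add(d, 0), Rational(1, 2)) = Pow(d, Rational(1, 2)))
Add(Mul(Add(-30, Mul(-1, 56)), Function('P')(7)), Mul(-1, Function('b')(209))) = Add(Mul(Add(-30, Mul(-1, 56)), -21), Mul(-1, Pow(209, Rational(1, 2)))) = Add(Mul(Add(-30, -56), -21), Mul(-1, Pow(209, Rational(1, 2)))) = Add(Mul(-86, -21), Mul(-1, Pow(209, Rational(1, 2)))) = Add(1806, Mul(-1, Pow(209, Rational(1, 2))))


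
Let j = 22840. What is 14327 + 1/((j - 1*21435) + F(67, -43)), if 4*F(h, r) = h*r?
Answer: 39241657/2739 ≈ 14327.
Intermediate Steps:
F(h, r) = h*r/4 (F(h, r) = (h*r)/4 = h*r/4)
14327 + 1/((j - 1*21435) + F(67, -43)) = 14327 + 1/((22840 - 1*21435) + (¼)*67*(-43)) = 14327 + 1/((22840 - 21435) - 2881/4) = 14327 + 1/(1405 - 2881/4) = 14327 + 1/(2739/4) = 14327 + 4/2739 = 39241657/2739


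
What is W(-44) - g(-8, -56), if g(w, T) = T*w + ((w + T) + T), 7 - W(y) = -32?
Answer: -289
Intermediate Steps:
W(y) = 39 (W(y) = 7 - 1*(-32) = 7 + 32 = 39)
g(w, T) = w + 2*T + T*w (g(w, T) = T*w + ((T + w) + T) = T*w + (w + 2*T) = w + 2*T + T*w)
W(-44) - g(-8, -56) = 39 - (-8 + 2*(-56) - 56*(-8)) = 39 - (-8 - 112 + 448) = 39 - 1*328 = 39 - 328 = -289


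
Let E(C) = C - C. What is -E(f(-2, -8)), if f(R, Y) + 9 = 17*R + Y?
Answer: 0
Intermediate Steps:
f(R, Y) = -9 + Y + 17*R (f(R, Y) = -9 + (17*R + Y) = -9 + (Y + 17*R) = -9 + Y + 17*R)
E(C) = 0
-E(f(-2, -8)) = -1*0 = 0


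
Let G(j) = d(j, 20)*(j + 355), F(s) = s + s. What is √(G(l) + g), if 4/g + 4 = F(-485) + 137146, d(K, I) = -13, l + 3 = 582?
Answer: I*√14071677624515/34043 ≈ 110.19*I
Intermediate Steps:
l = 579 (l = -3 + 582 = 579)
F(s) = 2*s
g = 1/34043 (g = 4/(-4 + (2*(-485) + 137146)) = 4/(-4 + (-970 + 137146)) = 4/(-4 + 136176) = 4/136172 = 4*(1/136172) = 1/34043 ≈ 2.9375e-5)
G(j) = -4615 - 13*j (G(j) = -13*(j + 355) = -13*(355 + j) = -4615 - 13*j)
√(G(l) + g) = √((-4615 - 13*579) + 1/34043) = √((-4615 - 7527) + 1/34043) = √(-12142 + 1/34043) = √(-413350105/34043) = I*√14071677624515/34043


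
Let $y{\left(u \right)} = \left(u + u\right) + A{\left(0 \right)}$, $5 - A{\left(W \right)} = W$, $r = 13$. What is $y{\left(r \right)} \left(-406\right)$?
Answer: $-12586$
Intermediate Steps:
$A{\left(W \right)} = 5 - W$
$y{\left(u \right)} = 5 + 2 u$ ($y{\left(u \right)} = \left(u + u\right) + \left(5 - 0\right) = 2 u + \left(5 + 0\right) = 2 u + 5 = 5 + 2 u$)
$y{\left(r \right)} \left(-406\right) = \left(5 + 2 \cdot 13\right) \left(-406\right) = \left(5 + 26\right) \left(-406\right) = 31 \left(-406\right) = -12586$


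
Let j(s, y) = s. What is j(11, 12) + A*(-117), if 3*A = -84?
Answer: 3287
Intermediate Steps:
A = -28 (A = (1/3)*(-84) = -28)
j(11, 12) + A*(-117) = 11 - 28*(-117) = 11 + 3276 = 3287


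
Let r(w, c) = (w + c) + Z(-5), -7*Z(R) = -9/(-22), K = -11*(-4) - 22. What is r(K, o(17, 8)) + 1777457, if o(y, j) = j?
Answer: 273732989/154 ≈ 1.7775e+6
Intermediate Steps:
K = 22 (K = 44 - 22 = 22)
Z(R) = -9/154 (Z(R) = -(-9)/(7*(-22)) = -(-9)*(-1)/(7*22) = -⅐*9/22 = -9/154)
r(w, c) = -9/154 + c + w (r(w, c) = (w + c) - 9/154 = (c + w) - 9/154 = -9/154 + c + w)
r(K, o(17, 8)) + 1777457 = (-9/154 + 8 + 22) + 1777457 = 4611/154 + 1777457 = 273732989/154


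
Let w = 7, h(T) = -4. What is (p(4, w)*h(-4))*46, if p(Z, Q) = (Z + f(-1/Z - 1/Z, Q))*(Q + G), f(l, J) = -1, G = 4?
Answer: -6072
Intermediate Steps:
p(Z, Q) = (-1 + Z)*(4 + Q) (p(Z, Q) = (Z - 1)*(Q + 4) = (-1 + Z)*(4 + Q))
(p(4, w)*h(-4))*46 = ((-4 - 1*7 + 4*4 + 7*4)*(-4))*46 = ((-4 - 7 + 16 + 28)*(-4))*46 = (33*(-4))*46 = -132*46 = -6072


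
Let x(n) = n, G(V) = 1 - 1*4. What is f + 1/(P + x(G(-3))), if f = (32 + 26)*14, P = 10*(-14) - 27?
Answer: 138039/170 ≈ 811.99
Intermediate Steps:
G(V) = -3 (G(V) = 1 - 4 = -3)
P = -167 (P = -140 - 27 = -167)
f = 812 (f = 58*14 = 812)
f + 1/(P + x(G(-3))) = 812 + 1/(-167 - 3) = 812 + 1/(-170) = 812 - 1/170 = 138039/170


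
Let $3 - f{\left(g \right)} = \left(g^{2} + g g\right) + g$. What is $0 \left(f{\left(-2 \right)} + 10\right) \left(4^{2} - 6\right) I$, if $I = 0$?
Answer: $0$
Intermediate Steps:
$f{\left(g \right)} = 3 - g - 2 g^{2}$ ($f{\left(g \right)} = 3 - \left(\left(g^{2} + g g\right) + g\right) = 3 - \left(\left(g^{2} + g^{2}\right) + g\right) = 3 - \left(2 g^{2} + g\right) = 3 - \left(g + 2 g^{2}\right) = 3 - g - 2 g^{2}$)
$0 \left(f{\left(-2 \right)} + 10\right) \left(4^{2} - 6\right) I = 0 \left(\left(3 - -2 - 2 \left(-2\right)^{2}\right) + 10\right) \left(4^{2} - 6\right) 0 = 0 \left(\left(3 + 2 - 8\right) + 10\right) \left(16 - 6\right) 0 = 0 \left(-3 + 10\right) 10 \cdot 0 = 0 \cdot 7 \cdot 10 \cdot 0 = 0 \cdot 70 \cdot 0 = 0 \cdot 0 = 0$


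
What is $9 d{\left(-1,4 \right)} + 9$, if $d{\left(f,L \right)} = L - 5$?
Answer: $0$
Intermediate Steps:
$d{\left(f,L \right)} = -5 + L$
$9 d{\left(-1,4 \right)} + 9 = 9 \left(-5 + 4\right) + 9 = 9 \left(-1\right) + 9 = -9 + 9 = 0$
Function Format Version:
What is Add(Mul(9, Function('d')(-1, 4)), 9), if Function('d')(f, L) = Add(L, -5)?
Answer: 0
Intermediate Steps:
Function('d')(f, L) = Add(-5, L)
Add(Mul(9, Function('d')(-1, 4)), 9) = Add(Mul(9, Add(-5, 4)), 9) = Add(Mul(9, -1), 9) = Add(-9, 9) = 0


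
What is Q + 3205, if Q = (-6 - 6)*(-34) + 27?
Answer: 3640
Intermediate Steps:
Q = 435 (Q = -12*(-34) + 27 = 408 + 27 = 435)
Q + 3205 = 435 + 3205 = 3640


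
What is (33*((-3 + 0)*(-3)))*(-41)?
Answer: -12177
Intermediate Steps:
(33*((-3 + 0)*(-3)))*(-41) = (33*(-3*(-3)))*(-41) = (33*9)*(-41) = 297*(-41) = -12177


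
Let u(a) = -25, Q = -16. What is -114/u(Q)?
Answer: 114/25 ≈ 4.5600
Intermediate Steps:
-114/u(Q) = -114/(-25) = -114*(-1/25) = 114/25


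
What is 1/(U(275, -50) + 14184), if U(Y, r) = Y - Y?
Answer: 1/14184 ≈ 7.0502e-5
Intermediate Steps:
U(Y, r) = 0
1/(U(275, -50) + 14184) = 1/(0 + 14184) = 1/14184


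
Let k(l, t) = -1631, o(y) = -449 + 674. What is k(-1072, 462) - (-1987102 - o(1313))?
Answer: 1985696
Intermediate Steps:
o(y) = 225
k(-1072, 462) - (-1987102 - o(1313)) = -1631 - (-1987102 - 1*225) = -1631 - (-1987102 - 225) = -1631 - 1*(-1987327) = -1631 + 1987327 = 1985696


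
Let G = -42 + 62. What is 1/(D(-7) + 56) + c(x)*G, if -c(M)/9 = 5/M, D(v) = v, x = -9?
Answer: 4901/49 ≈ 100.02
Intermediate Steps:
G = 20
c(M) = -45/M
1/(D(-7) + 56) + c(x)*G = 1/(-7 + 56) - 45/(-9)*20 = 1/49 - 45*(-1/9)*20 = 1/49 + 5*20 = 1/49 + 100 = 4901/49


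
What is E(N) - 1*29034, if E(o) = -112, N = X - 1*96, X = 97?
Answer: -29146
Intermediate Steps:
N = 1 (N = 97 - 1*96 = 97 - 96 = 1)
E(N) - 1*29034 = -112 - 1*29034 = -112 - 29034 = -29146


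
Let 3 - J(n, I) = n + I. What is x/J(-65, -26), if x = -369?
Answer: -369/94 ≈ -3.9255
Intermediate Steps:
J(n, I) = 3 - I - n (J(n, I) = 3 - (n + I) = 3 - (I + n) = 3 + (-I - n) = 3 - I - n)
x/J(-65, -26) = -369/(3 - 1*(-26) - 1*(-65)) = -369/(3 + 26 + 65) = -369/94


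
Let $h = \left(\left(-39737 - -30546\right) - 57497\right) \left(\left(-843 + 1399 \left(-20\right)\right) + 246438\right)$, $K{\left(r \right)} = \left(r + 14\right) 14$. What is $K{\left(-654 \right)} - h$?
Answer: $14512300160$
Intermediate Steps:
$K{\left(r \right)} = 196 + 14 r$ ($K{\left(r \right)} = \left(14 + r\right) 14 = 196 + 14 r$)
$h = -14512309120$ ($h = \left(\left(-39737 + 30546\right) - 57497\right) \left(\left(-843 - 27980\right) + 246438\right) = \left(-9191 - 57497\right) \left(-28823 + 246438\right) = \left(-66688\right) 217615 = -14512309120$)
$K{\left(-654 \right)} - h = \left(196 + 14 \left(-654\right)\right) - -14512309120 = \left(196 - 9156\right) + 14512309120 = -8960 + 14512309120 = 14512300160$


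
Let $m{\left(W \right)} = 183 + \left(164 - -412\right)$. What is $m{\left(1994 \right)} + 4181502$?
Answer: $4182261$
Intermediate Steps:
$m{\left(W \right)} = 759$ ($m{\left(W \right)} = 183 + \left(164 + 412\right) = 183 + 576 = 759$)
$m{\left(1994 \right)} + 4181502 = 759 + 4181502 = 4182261$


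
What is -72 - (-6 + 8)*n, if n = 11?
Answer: -94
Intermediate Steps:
-72 - (-6 + 8)*n = -72 - (-6 + 8)*11 = -72 - 2*11 = -72 - 1*22 = -72 - 22 = -94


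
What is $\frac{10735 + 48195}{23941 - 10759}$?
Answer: $\frac{29465}{6591} \approx 4.4705$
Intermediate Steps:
$\frac{10735 + 48195}{23941 - 10759} = \frac{58930}{23941 + \left(-20713 + 9954\right)} = \frac{58930}{23941 - 10759} = \frac{58930}{13182} = 58930 \cdot \frac{1}{13182} = \frac{29465}{6591}$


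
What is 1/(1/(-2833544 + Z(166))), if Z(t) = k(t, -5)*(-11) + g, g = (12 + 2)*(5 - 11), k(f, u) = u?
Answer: -2833573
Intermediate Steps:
g = -84 (g = 14*(-6) = -84)
Z(t) = -29 (Z(t) = -5*(-11) - 84 = 55 - 84 = -29)
1/(1/(-2833544 + Z(166))) = 1/(1/(-2833544 - 29)) = 1/(1/(-2833573)) = 1/(-1/2833573) = -2833573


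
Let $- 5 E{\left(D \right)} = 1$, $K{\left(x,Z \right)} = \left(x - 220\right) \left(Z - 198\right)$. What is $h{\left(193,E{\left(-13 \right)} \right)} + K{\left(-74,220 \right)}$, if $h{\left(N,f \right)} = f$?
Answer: $- \frac{32341}{5} \approx -6468.2$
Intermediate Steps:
$K{\left(x,Z \right)} = \left(-220 + x\right) \left(-198 + Z\right)$
$E{\left(D \right)} = - \frac{1}{5}$ ($E{\left(D \right)} = \left(- \frac{1}{5}\right) 1 = - \frac{1}{5}$)
$h{\left(193,E{\left(-13 \right)} \right)} + K{\left(-74,220 \right)} = - \frac{1}{5} + \left(43560 - 48400 - -14652 + 220 \left(-74\right)\right) = - \frac{1}{5} + \left(43560 - 48400 + 14652 - 16280\right) = - \frac{1}{5} - 6468 = - \frac{32341}{5}$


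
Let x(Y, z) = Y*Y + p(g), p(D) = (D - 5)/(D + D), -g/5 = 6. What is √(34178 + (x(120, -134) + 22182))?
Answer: √2547381/6 ≈ 266.01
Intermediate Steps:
g = -30 (g = -5*6 = -30)
p(D) = (-5 + D)/(2*D) (p(D) = (-5 + D)/((2*D)) = (-5 + D)*(1/(2*D)) = (-5 + D)/(2*D))
x(Y, z) = 7/12 + Y² (x(Y, z) = Y*Y + (½)*(-5 - 30)/(-30) = Y² + (½)*(-1/30)*(-35) = Y² + 7/12 = 7/12 + Y²)
√(34178 + (x(120, -134) + 22182)) = √(34178 + ((7/12 + 120²) + 22182)) = √(34178 + ((7/12 + 14400) + 22182)) = √(34178 + (172807/12 + 22182)) = √(34178 + 438991/12) = √(849127/12) = √2547381/6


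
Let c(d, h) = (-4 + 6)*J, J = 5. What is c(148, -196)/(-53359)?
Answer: -10/53359 ≈ -0.00018741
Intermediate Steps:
c(d, h) = 10 (c(d, h) = (-4 + 6)*5 = 2*5 = 10)
c(148, -196)/(-53359) = 10/(-53359) = 10*(-1/53359) = -10/53359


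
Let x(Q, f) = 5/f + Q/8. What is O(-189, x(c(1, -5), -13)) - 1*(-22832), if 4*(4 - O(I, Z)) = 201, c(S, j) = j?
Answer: 91143/4 ≈ 22786.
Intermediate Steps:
x(Q, f) = 5/f + Q/8 (x(Q, f) = 5/f + Q*(1/8) = 5/f + Q/8)
O(I, Z) = -185/4 (O(I, Z) = 4 - 1/4*201 = 4 - 201/4 = -185/4)
O(-189, x(c(1, -5), -13)) - 1*(-22832) = -185/4 - 1*(-22832) = -185/4 + 22832 = 91143/4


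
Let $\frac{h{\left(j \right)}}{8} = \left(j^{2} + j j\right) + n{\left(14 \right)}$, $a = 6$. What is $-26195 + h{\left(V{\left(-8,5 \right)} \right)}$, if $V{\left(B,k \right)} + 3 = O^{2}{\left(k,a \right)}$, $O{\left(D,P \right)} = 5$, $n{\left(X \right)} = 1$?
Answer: $-18443$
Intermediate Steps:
$V{\left(B,k \right)} = 22$ ($V{\left(B,k \right)} = -3 + 5^{2} = -3 + 25 = 22$)
$h{\left(j \right)} = 8 + 16 j^{2}$ ($h{\left(j \right)} = 8 \left(\left(j^{2} + j j\right) + 1\right) = 8 \left(\left(j^{2} + j^{2}\right) + 1\right) = 8 \left(2 j^{2} + 1\right) = 8 \left(1 + 2 j^{2}\right) = 8 + 16 j^{2}$)
$-26195 + h{\left(V{\left(-8,5 \right)} \right)} = -26195 + \left(8 + 16 \cdot 22^{2}\right) = -26195 + \left(8 + 16 \cdot 484\right) = -26195 + \left(8 + 7744\right) = -26195 + 7752 = -18443$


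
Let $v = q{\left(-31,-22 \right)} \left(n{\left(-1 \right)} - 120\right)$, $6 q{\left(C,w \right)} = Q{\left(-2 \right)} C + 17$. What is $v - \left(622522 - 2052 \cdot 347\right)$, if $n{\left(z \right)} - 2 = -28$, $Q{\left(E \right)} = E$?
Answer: $\frac{262799}{3} \approx 87600.0$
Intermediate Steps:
$n{\left(z \right)} = -26$ ($n{\left(z \right)} = 2 - 28 = -26$)
$q{\left(C,w \right)} = \frac{17}{6} - \frac{C}{3}$ ($q{\left(C,w \right)} = \frac{- 2 C + 17}{6} = \frac{17 - 2 C}{6} = \frac{17}{6} - \frac{C}{3}$)
$v = - \frac{5767}{3}$ ($v = \left(\frac{17}{6} - - \frac{31}{3}\right) \left(-26 - 120\right) = \left(\frac{17}{6} + \frac{31}{3}\right) \left(-146\right) = \frac{79}{6} \left(-146\right) = - \frac{5767}{3} \approx -1922.3$)
$v - \left(622522 - 2052 \cdot 347\right) = - \frac{5767}{3} - \left(622522 - 2052 \cdot 347\right) = - \frac{5767}{3} - \left(622522 - 712044\right) = - \frac{5767}{3} - -89522 = - \frac{5767}{3} + 89522 = \frac{262799}{3}$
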